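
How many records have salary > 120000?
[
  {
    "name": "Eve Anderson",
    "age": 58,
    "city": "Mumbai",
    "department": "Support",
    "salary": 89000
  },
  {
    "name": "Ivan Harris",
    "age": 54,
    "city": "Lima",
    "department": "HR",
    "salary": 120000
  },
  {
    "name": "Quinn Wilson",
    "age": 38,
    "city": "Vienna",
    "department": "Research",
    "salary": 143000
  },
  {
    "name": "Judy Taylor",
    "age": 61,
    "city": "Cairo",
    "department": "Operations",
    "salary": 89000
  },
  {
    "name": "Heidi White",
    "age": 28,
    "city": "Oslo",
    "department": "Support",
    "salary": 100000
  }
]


Data: 5 records
Condition: salary > 120000

Checking each record:
  Eve Anderson: 89000
  Ivan Harris: 120000
  Quinn Wilson: 143000 MATCH
  Judy Taylor: 89000
  Heidi White: 100000

Count: 1

1


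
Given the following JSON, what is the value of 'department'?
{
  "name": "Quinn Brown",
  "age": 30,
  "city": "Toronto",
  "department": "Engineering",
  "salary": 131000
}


Looking up field 'department'
Value: Engineering

Engineering


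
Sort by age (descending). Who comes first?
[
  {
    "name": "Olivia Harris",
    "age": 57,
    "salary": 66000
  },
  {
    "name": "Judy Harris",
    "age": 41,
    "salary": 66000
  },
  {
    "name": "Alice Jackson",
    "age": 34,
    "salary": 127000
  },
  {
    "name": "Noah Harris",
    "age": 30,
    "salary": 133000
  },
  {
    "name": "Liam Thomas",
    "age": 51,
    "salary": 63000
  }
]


Sort by: age (descending)

Sorted order:
  1. Olivia Harris (age = 57)
  2. Liam Thomas (age = 51)
  3. Judy Harris (age = 41)
  4. Alice Jackson (age = 34)
  5. Noah Harris (age = 30)

First: Olivia Harris

Olivia Harris


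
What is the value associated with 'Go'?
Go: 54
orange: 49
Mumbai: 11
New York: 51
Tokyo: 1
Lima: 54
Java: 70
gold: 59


Looking up key 'Go'
Value: 54

54


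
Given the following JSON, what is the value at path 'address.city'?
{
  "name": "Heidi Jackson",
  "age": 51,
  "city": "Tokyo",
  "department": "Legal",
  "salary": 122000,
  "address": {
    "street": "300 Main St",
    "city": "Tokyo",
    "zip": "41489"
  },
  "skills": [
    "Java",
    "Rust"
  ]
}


Query: address.city
Path: address -> city
Value: Tokyo

Tokyo


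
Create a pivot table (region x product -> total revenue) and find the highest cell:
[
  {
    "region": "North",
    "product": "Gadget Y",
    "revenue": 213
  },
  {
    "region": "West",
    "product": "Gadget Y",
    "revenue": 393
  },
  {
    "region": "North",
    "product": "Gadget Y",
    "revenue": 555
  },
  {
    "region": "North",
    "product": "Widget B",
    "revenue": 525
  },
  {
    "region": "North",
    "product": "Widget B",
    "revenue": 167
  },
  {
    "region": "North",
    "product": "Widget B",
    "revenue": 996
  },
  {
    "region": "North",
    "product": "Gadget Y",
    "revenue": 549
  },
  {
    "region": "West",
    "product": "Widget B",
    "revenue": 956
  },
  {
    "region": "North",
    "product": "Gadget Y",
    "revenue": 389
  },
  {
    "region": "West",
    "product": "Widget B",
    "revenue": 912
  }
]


Pivot: region (rows) x product (columns) -> total revenue

     Gadget Y      Widget B    
North         1706          1688  
West           393          1868  

Highest: West / Widget B = $1868

West / Widget B = $1868


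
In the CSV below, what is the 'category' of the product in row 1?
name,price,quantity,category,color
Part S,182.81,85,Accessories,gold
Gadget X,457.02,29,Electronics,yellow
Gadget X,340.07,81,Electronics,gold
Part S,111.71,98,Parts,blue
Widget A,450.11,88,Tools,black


Query: Row 1 ('Part S'), column 'category'
Value: Accessories

Accessories


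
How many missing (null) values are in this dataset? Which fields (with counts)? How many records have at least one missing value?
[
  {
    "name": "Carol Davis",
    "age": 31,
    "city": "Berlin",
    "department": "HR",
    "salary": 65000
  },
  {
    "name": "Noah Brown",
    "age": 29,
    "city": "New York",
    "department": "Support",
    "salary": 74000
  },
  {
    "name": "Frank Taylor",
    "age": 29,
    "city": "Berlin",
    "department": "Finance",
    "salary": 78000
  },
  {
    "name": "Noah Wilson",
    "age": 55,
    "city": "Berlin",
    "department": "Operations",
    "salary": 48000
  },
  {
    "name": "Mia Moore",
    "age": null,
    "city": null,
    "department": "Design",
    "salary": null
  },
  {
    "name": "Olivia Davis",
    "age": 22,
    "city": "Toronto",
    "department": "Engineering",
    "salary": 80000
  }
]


Checking for missing (null) values in 6 records:

  Carol Davis: complete
  Noah Brown: complete
  Frank Taylor: complete
  Noah Wilson: complete
  Mia Moore: age, city, salary
  Olivia Davis: complete

Per field:
  name: 0 missing
  age: 1 missing
  city: 1 missing
  department: 0 missing
  salary: 1 missing

Total missing values: 3
Records with any missing: 1

3 missing values (age: 1, city: 1, salary: 1); 1 incomplete records


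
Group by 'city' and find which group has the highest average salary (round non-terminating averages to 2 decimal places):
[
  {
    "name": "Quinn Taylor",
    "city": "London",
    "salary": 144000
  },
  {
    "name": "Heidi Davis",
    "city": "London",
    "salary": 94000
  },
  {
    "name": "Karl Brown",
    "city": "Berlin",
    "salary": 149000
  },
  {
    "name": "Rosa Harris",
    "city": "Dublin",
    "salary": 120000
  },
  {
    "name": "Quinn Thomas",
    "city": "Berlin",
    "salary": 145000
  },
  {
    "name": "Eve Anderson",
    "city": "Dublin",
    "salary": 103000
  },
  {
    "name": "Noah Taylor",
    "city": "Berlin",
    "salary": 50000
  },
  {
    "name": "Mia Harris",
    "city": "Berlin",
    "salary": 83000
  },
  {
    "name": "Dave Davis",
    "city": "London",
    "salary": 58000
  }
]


Group by: city

Groups:
  Berlin: 4 people, avg salary = 427000/4 = $106750
  Dublin: 2 people, avg salary = 223000/2 = $111500
  London: 3 people, avg salary = 296000/3 ≈ $98666.67

Highest average salary: Dublin ($111500)

Dublin ($111500)


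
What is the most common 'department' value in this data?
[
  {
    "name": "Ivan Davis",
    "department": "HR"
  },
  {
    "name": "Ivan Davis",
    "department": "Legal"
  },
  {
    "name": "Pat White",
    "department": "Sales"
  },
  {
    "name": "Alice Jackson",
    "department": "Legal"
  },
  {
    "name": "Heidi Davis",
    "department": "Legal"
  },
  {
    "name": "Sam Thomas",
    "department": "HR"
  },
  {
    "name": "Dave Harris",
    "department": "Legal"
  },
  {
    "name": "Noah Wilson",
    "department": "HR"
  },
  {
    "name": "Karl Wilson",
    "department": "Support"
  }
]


Counting 'department' values across 9 records:

  Legal: 4 ####
  HR: 3 ###
  Sales: 1 #
  Support: 1 #

Most common: Legal (4 times)

Legal (4 times)


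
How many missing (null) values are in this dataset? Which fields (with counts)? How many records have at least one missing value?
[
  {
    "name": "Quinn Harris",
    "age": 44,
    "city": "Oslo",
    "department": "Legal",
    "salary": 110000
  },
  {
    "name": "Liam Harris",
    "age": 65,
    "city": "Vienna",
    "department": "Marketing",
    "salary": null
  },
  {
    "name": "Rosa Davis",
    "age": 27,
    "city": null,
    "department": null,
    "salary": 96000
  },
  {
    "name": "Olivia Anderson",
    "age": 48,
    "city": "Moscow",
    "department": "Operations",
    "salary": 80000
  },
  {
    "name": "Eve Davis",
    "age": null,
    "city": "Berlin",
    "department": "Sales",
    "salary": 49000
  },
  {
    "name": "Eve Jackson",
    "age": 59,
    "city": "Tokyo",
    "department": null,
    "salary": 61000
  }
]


Checking for missing (null) values in 6 records:

  Quinn Harris: complete
  Liam Harris: salary
  Rosa Davis: city, department
  Olivia Anderson: complete
  Eve Davis: age
  Eve Jackson: department

Per field:
  name: 0 missing
  age: 1 missing
  city: 1 missing
  department: 2 missing
  salary: 1 missing

Total missing values: 5
Records with any missing: 4

5 missing values (age: 1, city: 1, department: 2, salary: 1); 4 incomplete records


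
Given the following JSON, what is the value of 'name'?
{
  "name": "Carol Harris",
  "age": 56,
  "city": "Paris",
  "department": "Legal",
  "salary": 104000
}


Looking up field 'name'
Value: Carol Harris

Carol Harris


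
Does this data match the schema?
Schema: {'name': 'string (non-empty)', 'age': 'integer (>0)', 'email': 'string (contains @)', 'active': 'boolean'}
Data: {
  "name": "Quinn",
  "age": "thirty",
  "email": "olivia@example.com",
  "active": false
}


Validating each field against schema:
  name: OK (non-empty string)
  age: FAIL ("thirty" is not an integer)
  email: OK (string with @)
  active: OK (boolean)

Result: INVALID (1 error: age)

INVALID (1 error: age)


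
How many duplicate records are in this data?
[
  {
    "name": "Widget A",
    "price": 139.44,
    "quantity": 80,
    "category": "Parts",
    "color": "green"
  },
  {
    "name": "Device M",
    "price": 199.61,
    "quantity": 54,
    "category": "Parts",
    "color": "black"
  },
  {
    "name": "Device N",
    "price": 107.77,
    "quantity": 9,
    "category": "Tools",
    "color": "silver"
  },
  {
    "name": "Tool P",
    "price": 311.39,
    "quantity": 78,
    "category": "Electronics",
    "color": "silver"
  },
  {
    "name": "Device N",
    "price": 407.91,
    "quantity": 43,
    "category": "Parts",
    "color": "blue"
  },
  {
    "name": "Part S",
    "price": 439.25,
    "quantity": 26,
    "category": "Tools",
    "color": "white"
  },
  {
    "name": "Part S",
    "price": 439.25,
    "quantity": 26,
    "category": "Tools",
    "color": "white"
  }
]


Checking 7 records for duplicates:

  Row 1: Widget A ($139.44, qty 80)
  Row 2: Device M ($199.61, qty 54)
  Row 3: Device N ($107.77, qty 9)
  Row 4: Tool P ($311.39, qty 78)
  Row 5: Device N ($407.91, qty 43)
  Row 6: Part S ($439.25, qty 26)
  Row 7: Part S ($439.25, qty 26) <-- DUPLICATE

Duplicates found: 1
Unique records: 6

1 duplicates, 6 unique


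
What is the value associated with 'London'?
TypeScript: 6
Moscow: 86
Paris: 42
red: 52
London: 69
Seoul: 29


Looking up key 'London'
Value: 69

69


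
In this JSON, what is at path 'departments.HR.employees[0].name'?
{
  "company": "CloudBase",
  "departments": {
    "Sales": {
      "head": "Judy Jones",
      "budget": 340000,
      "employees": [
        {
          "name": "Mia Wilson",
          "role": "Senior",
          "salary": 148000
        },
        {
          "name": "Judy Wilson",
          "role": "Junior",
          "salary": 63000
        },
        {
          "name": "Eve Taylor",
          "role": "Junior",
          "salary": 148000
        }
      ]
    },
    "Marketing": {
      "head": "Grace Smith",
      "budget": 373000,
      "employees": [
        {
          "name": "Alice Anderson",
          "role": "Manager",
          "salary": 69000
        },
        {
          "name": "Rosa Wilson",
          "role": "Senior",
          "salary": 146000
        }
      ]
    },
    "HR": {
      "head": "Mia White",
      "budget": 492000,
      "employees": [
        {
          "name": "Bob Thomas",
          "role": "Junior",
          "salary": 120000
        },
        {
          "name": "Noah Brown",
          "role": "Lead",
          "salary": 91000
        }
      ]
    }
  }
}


Path: departments.HR.employees[0].name

Navigate:
  -> departments
  -> HR
  -> employees[0].name = 'Bob Thomas'

Bob Thomas


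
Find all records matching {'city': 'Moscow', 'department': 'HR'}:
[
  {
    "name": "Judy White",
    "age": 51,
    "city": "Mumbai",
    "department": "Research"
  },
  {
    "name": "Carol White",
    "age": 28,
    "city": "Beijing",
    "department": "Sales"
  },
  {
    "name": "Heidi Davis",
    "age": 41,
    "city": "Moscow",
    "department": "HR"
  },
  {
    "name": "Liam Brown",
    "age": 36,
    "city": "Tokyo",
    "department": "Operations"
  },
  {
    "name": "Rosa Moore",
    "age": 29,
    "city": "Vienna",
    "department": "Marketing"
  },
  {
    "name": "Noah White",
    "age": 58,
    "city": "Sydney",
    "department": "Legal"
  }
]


Search criteria: {'city': 'Moscow', 'department': 'HR'}

Checking 6 records:
  Judy White: {city: Mumbai, department: Research}
  Carol White: {city: Beijing, department: Sales}
  Heidi Davis: {city: Moscow, department: HR} <-- MATCH
  Liam Brown: {city: Tokyo, department: Operations}
  Rosa Moore: {city: Vienna, department: Marketing}
  Noah White: {city: Sydney, department: Legal}

Matches: ["Heidi Davis"]

["Heidi Davis"]


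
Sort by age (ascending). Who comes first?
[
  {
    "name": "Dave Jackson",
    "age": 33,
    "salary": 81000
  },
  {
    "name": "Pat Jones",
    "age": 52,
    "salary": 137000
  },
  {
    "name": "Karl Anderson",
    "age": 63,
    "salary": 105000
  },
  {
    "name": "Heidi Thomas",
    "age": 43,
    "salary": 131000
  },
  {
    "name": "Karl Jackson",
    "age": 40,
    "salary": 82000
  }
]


Sort by: age (ascending)

Sorted order:
  1. Dave Jackson (age = 33)
  2. Karl Jackson (age = 40)
  3. Heidi Thomas (age = 43)
  4. Pat Jones (age = 52)
  5. Karl Anderson (age = 63)

First: Dave Jackson

Dave Jackson


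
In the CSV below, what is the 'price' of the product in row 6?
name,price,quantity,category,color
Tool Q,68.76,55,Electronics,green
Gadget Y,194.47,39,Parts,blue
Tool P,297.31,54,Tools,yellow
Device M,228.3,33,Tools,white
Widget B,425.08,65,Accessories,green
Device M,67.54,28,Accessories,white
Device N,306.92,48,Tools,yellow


Query: Row 6 ('Device M'), column 'price'
Value: 67.54

67.54


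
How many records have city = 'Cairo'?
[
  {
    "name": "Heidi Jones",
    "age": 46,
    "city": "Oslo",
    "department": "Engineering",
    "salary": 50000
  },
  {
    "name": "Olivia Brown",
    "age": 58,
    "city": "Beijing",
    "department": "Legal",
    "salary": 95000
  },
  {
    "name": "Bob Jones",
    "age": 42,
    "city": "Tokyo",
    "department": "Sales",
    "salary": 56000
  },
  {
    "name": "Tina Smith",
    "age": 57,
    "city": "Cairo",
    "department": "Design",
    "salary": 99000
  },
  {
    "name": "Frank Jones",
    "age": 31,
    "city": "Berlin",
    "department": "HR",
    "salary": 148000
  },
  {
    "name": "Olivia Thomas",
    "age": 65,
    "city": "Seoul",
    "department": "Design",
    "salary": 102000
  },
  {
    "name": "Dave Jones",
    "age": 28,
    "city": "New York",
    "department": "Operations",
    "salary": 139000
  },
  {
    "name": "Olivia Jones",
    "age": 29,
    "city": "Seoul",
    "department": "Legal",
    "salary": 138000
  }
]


Data: 8 records
Condition: city = 'Cairo'

Checking each record:
  Heidi Jones: Oslo
  Olivia Brown: Beijing
  Bob Jones: Tokyo
  Tina Smith: Cairo MATCH
  Frank Jones: Berlin
  Olivia Thomas: Seoul
  Dave Jones: New York
  Olivia Jones: Seoul

Count: 1

1


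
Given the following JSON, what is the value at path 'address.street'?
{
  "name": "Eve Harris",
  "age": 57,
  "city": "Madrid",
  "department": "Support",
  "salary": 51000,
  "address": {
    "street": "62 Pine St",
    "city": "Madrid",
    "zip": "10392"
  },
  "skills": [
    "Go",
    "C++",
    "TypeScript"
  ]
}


Query: address.street
Path: address -> street
Value: 62 Pine St

62 Pine St


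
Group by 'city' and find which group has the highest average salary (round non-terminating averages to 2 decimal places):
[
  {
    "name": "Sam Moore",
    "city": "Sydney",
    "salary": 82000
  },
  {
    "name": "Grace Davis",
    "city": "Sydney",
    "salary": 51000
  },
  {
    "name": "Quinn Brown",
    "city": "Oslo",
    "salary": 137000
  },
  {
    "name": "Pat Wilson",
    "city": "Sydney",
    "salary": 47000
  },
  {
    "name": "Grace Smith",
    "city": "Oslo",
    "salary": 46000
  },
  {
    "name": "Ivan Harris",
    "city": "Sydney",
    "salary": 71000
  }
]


Group by: city

Groups:
  Oslo: 2 people, avg salary = 183000/2 = $91500
  Sydney: 4 people, avg salary = 251000/4 = $62750

Highest average salary: Oslo ($91500)

Oslo ($91500)


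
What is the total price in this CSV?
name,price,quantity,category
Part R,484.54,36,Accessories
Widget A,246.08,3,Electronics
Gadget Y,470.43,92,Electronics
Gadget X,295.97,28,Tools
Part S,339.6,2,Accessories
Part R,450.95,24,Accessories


Computing total price:
Values: [484.54, 246.08, 470.43, 295.97, 339.6, 450.95]
Sum = 2287.57

2287.57


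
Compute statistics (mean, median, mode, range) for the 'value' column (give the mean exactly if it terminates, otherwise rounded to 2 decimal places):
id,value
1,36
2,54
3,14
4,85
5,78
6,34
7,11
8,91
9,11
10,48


Data: [36, 54, 14, 85, 78, 34, 11, 91, 11, 48]
Count: 10
Sum: 462
Mean: 462/10 = 46.2
Sorted: [11, 11, 14, 34, 36, 48, 54, 78, 85, 91]
Median: 42.0
Mode: 11 (2 times)
Range: 91 - 11 = 80
Min: 11, Max: 91

mean=46.2, median=42.0, mode=11, range=80


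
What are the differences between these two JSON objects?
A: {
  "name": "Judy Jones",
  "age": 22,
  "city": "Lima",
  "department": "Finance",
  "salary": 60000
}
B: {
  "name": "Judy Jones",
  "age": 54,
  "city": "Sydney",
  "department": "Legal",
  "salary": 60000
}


Comparing each field (in key order):
  name: same
  age: DIFFERENT
  city: DIFFERENT
  department: DIFFERENT
  salary: same
Differences:
  age: 22 -> 54
  city: Lima -> Sydney
  department: Finance -> Legal

3 field(s) changed

3 changes: age, city, department


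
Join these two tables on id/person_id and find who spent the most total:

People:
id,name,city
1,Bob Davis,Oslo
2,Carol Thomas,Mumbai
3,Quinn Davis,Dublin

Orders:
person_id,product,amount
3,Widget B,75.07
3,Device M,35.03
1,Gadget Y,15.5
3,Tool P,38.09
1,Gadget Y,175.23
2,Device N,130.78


Join on: people.id = orders.person_id

Joined rows:
  Quinn Davis (Dublin) bought Widget B for $75.07
  Quinn Davis (Dublin) bought Device M for $35.03
  Bob Davis (Oslo) bought Gadget Y for $15.5
  Quinn Davis (Dublin) bought Tool P for $38.09
  Bob Davis (Oslo) bought Gadget Y for $175.23
  Carol Thomas (Mumbai) bought Device N for $130.78

Total per person:
  Bob Davis: $190.73
  Quinn Davis: $148.19
  Carol Thomas: $130.78

Top spender: Bob Davis ($190.73)

Bob Davis ($190.73)


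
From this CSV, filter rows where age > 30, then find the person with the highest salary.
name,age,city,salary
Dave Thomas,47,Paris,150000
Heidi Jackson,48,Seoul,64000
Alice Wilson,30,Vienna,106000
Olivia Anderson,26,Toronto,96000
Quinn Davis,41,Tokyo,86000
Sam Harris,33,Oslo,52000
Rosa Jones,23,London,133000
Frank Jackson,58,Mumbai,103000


Filter: age > 30
Sort by: salary (descending)

Filtered records (5):
  Dave Thomas, age 47, salary $150000
  Frank Jackson, age 58, salary $103000
  Quinn Davis, age 41, salary $86000
  Heidi Jackson, age 48, salary $64000
  Sam Harris, age 33, salary $52000

Highest salary: Dave Thomas ($150000)

Dave Thomas


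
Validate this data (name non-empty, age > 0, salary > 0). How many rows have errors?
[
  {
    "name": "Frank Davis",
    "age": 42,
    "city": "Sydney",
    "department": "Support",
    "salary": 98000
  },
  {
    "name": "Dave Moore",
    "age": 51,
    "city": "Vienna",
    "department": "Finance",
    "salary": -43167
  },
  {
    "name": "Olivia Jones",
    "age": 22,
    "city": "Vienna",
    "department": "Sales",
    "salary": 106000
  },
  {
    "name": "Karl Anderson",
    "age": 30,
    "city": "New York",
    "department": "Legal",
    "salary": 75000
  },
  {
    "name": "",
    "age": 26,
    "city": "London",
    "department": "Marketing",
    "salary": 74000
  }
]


Validating 5 records:
Rules: name non-empty, age > 0, salary > 0

  Row 1 (Frank Davis): OK
  Row 2 (Dave Moore): negative salary: -43167
  Row 3 (Olivia Jones): OK
  Row 4 (Karl Anderson): OK
  Row 5 (???): empty name

Total errors: 2

2 errors


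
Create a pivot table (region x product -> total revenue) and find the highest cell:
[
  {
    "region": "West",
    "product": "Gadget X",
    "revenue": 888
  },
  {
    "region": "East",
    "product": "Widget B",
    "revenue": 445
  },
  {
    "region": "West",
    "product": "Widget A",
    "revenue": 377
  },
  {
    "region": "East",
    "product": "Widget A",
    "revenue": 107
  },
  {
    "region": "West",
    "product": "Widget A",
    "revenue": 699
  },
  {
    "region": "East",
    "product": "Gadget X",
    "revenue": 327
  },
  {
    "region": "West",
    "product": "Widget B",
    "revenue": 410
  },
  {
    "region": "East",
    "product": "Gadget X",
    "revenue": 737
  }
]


Pivot: region (rows) x product (columns) -> total revenue

     Gadget X      Widget A      Widget B    
East          1064           107           445  
West           888          1076           410  

Highest: West / Widget A = $1076

West / Widget A = $1076


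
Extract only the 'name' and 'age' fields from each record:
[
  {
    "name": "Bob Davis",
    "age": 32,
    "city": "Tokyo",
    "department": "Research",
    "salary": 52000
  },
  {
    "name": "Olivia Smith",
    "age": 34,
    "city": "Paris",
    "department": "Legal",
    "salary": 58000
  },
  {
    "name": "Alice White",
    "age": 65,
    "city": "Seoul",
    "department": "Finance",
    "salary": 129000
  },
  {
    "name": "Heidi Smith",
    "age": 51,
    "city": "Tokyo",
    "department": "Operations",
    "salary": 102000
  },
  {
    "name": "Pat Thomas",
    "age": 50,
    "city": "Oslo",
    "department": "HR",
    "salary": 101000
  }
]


Original: 5 records with fields: name, age, city, department, salary
Keep: ['name', 'age']
Drop: ['city', 'department', 'salary']
Result: 5 records, 2 fields each

[
  {
    "name": "Bob Davis",
    "age": 32
  },
  {
    "name": "Olivia Smith",
    "age": 34
  },
  {
    "name": "Alice White",
    "age": 65
  },
  {
    "name": "Heidi Smith",
    "age": 51
  },
  {
    "name": "Pat Thomas",
    "age": 50
  }
]


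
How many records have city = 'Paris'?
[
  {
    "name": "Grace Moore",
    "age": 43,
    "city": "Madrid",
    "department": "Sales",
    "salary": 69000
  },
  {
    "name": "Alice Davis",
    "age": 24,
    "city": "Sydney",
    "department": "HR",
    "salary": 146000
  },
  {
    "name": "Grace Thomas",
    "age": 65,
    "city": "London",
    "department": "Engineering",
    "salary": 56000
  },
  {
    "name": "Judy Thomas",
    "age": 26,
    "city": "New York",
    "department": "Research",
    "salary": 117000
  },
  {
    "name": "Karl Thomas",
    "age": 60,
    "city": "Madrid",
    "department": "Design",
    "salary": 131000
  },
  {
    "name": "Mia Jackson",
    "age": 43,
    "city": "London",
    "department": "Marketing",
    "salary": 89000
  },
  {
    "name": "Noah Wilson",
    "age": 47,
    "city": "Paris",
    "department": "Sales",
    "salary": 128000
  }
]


Data: 7 records
Condition: city = 'Paris'

Checking each record:
  Grace Moore: Madrid
  Alice Davis: Sydney
  Grace Thomas: London
  Judy Thomas: New York
  Karl Thomas: Madrid
  Mia Jackson: London
  Noah Wilson: Paris MATCH

Count: 1

1


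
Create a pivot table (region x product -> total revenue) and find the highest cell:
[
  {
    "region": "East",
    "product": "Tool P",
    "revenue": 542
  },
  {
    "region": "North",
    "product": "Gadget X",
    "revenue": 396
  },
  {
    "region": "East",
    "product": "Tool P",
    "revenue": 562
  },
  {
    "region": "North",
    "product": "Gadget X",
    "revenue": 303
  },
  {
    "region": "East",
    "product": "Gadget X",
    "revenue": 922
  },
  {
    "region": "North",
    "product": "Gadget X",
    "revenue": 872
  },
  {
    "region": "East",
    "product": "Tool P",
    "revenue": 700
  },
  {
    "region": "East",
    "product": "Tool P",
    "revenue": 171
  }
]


Pivot: region (rows) x product (columns) -> total revenue

     Gadget X      Tool P      
East           922          1975  
North         1571             0  

Highest: East / Tool P = $1975

East / Tool P = $1975


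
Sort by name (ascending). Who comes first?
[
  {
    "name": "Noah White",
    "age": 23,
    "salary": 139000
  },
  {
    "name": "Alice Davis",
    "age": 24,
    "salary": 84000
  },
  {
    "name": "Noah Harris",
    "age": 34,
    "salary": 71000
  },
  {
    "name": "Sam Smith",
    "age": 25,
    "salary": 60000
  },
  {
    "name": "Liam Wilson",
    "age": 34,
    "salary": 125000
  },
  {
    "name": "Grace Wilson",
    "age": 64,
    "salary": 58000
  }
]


Sort by: name (ascending)

Sorted order:
  1. Alice Davis (name = Alice Davis)
  2. Grace Wilson (name = Grace Wilson)
  3. Liam Wilson (name = Liam Wilson)
  4. Noah Harris (name = Noah Harris)
  5. Noah White (name = Noah White)
  6. Sam Smith (name = Sam Smith)

First: Alice Davis

Alice Davis


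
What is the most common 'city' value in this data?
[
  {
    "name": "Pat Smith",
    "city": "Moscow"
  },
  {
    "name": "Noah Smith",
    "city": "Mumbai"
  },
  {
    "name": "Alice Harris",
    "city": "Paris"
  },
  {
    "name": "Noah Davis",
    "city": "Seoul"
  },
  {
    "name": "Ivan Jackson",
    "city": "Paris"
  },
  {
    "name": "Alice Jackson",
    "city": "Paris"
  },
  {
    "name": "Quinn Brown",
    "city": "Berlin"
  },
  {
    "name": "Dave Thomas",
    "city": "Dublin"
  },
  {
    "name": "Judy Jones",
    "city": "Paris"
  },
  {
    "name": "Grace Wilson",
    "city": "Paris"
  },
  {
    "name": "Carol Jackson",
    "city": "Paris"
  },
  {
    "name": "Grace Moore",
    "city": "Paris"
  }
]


Counting 'city' values across 12 records:

  Paris: 7 #######
  Moscow: 1 #
  Mumbai: 1 #
  Seoul: 1 #
  Berlin: 1 #
  Dublin: 1 #

Most common: Paris (7 times)

Paris (7 times)


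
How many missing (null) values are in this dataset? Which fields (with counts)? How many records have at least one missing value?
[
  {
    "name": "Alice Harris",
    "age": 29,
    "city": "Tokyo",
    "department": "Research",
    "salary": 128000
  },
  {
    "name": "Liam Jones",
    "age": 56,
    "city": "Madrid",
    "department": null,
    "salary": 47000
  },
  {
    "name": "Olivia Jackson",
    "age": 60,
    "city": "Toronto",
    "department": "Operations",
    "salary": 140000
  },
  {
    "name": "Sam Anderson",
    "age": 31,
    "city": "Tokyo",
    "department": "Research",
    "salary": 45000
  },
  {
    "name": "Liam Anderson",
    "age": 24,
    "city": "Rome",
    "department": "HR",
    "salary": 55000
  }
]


Checking for missing (null) values in 5 records:

  Alice Harris: complete
  Liam Jones: department
  Olivia Jackson: complete
  Sam Anderson: complete
  Liam Anderson: complete

Per field:
  name: 0 missing
  age: 0 missing
  city: 0 missing
  department: 1 missing
  salary: 0 missing

Total missing values: 1
Records with any missing: 1

1 missing values (department: 1); 1 incomplete records


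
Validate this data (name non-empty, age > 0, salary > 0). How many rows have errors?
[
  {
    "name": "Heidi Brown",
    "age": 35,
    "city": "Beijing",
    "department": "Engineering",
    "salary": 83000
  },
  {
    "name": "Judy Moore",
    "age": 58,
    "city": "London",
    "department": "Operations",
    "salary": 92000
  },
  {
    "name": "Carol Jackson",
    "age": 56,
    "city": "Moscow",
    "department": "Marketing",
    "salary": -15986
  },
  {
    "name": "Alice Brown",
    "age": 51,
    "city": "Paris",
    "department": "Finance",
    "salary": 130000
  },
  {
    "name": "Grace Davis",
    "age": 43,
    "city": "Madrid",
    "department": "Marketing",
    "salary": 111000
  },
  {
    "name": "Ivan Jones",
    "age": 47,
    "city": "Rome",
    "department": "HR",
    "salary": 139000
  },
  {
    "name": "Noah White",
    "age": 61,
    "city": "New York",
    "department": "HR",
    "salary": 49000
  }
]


Validating 7 records:
Rules: name non-empty, age > 0, salary > 0

  Row 1 (Heidi Brown): OK
  Row 2 (Judy Moore): OK
  Row 3 (Carol Jackson): negative salary: -15986
  Row 4 (Alice Brown): OK
  Row 5 (Grace Davis): OK
  Row 6 (Ivan Jones): OK
  Row 7 (Noah White): OK

Total errors: 1

1 errors


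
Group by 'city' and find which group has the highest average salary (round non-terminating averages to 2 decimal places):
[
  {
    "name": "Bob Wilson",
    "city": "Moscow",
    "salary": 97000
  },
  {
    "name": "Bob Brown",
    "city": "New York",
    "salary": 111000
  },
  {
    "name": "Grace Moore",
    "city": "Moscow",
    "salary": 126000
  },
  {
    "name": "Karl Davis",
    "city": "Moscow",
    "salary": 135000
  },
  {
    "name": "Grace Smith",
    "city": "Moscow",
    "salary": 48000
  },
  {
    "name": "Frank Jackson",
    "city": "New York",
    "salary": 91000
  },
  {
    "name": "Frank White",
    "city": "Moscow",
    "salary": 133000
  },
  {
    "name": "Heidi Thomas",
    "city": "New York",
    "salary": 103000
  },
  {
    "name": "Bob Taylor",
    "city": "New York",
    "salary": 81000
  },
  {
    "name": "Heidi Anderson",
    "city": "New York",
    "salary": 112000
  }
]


Group by: city

Groups:
  Moscow: 5 people, avg salary = 539000/5 = $107800
  New York: 5 people, avg salary = 498000/5 = $99600

Highest average salary: Moscow ($107800)

Moscow ($107800)


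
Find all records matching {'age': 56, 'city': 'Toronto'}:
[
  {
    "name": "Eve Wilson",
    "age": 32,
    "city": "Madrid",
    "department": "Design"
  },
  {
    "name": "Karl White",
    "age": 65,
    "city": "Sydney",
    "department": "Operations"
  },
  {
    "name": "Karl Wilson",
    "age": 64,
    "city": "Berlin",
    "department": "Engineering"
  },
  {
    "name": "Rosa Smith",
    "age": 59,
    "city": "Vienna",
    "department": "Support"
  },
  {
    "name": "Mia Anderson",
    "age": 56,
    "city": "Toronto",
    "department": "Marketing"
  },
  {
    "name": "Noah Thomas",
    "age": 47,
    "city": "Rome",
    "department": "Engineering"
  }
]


Search criteria: {'age': 56, 'city': 'Toronto'}

Checking 6 records:
  Eve Wilson: {age: 32, city: Madrid}
  Karl White: {age: 65, city: Sydney}
  Karl Wilson: {age: 64, city: Berlin}
  Rosa Smith: {age: 59, city: Vienna}
  Mia Anderson: {age: 56, city: Toronto} <-- MATCH
  Noah Thomas: {age: 47, city: Rome}

Matches: ["Mia Anderson"]

["Mia Anderson"]


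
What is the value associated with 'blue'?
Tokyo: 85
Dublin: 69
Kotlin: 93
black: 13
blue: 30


Looking up key 'blue'
Value: 30

30


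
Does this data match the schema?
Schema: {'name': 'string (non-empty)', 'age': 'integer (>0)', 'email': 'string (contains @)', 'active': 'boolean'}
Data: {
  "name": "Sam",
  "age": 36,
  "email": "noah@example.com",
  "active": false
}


Validating each field against schema:
  name: OK (non-empty string)
  age: OK (positive integer)
  email: OK (string with @)
  active: OK (boolean)

Result: VALID

VALID


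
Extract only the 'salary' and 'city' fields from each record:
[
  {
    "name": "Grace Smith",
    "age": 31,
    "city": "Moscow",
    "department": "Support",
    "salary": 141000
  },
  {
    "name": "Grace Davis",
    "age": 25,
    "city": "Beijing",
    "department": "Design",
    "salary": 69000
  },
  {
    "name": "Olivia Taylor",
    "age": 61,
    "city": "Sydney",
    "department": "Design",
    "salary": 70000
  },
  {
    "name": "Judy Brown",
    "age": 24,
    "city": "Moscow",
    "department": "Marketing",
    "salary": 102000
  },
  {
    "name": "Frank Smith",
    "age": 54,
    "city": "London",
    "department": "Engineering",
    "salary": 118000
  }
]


Original: 5 records with fields: name, age, city, department, salary
Keep: ['salary', 'city']
Drop: ['name', 'age', 'department']
Result: 5 records, 2 fields each

[
  {
    "salary": 141000,
    "city": "Moscow"
  },
  {
    "salary": 69000,
    "city": "Beijing"
  },
  {
    "salary": 70000,
    "city": "Sydney"
  },
  {
    "salary": 102000,
    "city": "Moscow"
  },
  {
    "salary": 118000,
    "city": "London"
  }
]


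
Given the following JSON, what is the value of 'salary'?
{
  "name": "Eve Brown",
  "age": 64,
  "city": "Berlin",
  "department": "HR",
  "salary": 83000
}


Looking up field 'salary'
Value: 83000

83000


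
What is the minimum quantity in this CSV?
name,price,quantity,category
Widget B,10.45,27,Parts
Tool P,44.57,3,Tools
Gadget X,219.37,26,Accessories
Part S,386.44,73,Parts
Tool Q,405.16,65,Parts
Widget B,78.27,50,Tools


Computing minimum quantity:
Values: [27, 3, 26, 73, 65, 50]
Min = 3

3


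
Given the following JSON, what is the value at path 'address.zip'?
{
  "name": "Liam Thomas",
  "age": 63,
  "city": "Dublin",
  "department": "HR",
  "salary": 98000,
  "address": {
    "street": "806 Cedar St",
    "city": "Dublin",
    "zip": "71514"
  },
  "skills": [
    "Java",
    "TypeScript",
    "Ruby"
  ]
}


Query: address.zip
Path: address -> zip
Value: 71514

71514


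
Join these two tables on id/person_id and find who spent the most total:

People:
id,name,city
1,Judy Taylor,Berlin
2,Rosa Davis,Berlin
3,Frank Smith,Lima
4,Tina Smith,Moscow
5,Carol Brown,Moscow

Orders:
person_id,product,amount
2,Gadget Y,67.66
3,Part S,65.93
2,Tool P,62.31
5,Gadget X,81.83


Join on: people.id = orders.person_id

Joined rows:
  Rosa Davis (Berlin) bought Gadget Y for $67.66
  Frank Smith (Lima) bought Part S for $65.93
  Rosa Davis (Berlin) bought Tool P for $62.31
  Carol Brown (Moscow) bought Gadget X for $81.83

Total per person:
  Rosa Davis: $129.97
  Carol Brown: $81.83
  Frank Smith: $65.93

Top spender: Rosa Davis ($129.97)

Rosa Davis ($129.97)


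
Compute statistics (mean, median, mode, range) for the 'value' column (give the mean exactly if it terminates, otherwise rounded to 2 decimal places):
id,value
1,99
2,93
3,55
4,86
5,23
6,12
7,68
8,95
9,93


Data: [99, 93, 55, 86, 23, 12, 68, 95, 93]
Count: 9
Sum: 624
Mean: 624/9 ≈ 69.33 (rounded to 2 decimal places)
Sorted: [12, 23, 55, 68, 86, 93, 93, 95, 99]
Median: 86.0
Mode: 93 (2 times)
Range: 99 - 12 = 87
Min: 12, Max: 99

mean≈69.33, median=86.0, mode=93, range=87


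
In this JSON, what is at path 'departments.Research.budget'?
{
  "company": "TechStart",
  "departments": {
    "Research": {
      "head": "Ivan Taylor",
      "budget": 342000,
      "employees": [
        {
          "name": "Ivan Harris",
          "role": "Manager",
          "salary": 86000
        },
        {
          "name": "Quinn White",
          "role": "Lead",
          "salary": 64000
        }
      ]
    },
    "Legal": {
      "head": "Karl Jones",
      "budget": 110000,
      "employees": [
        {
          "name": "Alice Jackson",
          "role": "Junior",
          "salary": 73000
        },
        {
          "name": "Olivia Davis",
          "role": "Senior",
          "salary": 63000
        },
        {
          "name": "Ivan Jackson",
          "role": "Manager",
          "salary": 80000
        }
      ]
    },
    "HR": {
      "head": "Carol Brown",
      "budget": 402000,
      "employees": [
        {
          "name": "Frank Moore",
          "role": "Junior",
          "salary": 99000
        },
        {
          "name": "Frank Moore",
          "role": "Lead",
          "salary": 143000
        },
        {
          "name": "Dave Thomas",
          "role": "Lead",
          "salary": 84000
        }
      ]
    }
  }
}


Path: departments.Research.budget

Navigate:
  -> departments
  -> Research
  -> budget = 342000

342000


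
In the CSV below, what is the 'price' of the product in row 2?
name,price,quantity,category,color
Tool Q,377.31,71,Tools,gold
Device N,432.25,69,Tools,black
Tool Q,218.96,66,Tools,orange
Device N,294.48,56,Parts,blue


Query: Row 2 ('Device N'), column 'price'
Value: 432.25

432.25


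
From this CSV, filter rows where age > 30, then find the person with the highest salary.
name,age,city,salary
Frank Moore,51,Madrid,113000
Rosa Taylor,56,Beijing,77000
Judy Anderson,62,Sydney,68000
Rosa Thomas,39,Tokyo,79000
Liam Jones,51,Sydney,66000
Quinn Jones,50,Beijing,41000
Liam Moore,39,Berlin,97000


Filter: age > 30
Sort by: salary (descending)

Filtered records (7):
  Frank Moore, age 51, salary $113000
  Liam Moore, age 39, salary $97000
  Rosa Thomas, age 39, salary $79000
  Rosa Taylor, age 56, salary $77000
  Judy Anderson, age 62, salary $68000
  Liam Jones, age 51, salary $66000
  Quinn Jones, age 50, salary $41000

Highest salary: Frank Moore ($113000)

Frank Moore


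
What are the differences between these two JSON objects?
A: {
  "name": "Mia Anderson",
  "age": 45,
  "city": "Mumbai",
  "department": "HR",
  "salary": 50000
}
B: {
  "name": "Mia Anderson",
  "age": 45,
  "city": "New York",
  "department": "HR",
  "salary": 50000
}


Comparing each field (in key order):
  name: same
  age: same
  city: DIFFERENT
  department: same
  salary: same
Differences:
  city: Mumbai -> New York

1 field(s) changed

1 change: city


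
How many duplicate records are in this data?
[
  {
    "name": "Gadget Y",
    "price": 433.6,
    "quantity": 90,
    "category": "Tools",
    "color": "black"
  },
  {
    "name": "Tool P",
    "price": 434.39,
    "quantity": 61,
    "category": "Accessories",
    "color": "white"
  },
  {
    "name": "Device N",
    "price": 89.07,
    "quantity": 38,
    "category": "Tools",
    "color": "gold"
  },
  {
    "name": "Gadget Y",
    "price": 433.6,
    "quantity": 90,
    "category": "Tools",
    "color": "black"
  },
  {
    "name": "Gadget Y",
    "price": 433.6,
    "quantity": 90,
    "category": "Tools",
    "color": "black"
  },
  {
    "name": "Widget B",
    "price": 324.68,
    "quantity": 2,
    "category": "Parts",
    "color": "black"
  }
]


Checking 6 records for duplicates:

  Row 1: Gadget Y ($433.6, qty 90)
  Row 2: Tool P ($434.39, qty 61)
  Row 3: Device N ($89.07, qty 38)
  Row 4: Gadget Y ($433.6, qty 90) <-- DUPLICATE
  Row 5: Gadget Y ($433.6, qty 90) <-- DUPLICATE
  Row 6: Widget B ($324.68, qty 2)

Duplicates found: 2
Unique records: 4

2 duplicates, 4 unique


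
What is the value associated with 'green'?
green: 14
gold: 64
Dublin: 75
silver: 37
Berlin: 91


Looking up key 'green'
Value: 14

14


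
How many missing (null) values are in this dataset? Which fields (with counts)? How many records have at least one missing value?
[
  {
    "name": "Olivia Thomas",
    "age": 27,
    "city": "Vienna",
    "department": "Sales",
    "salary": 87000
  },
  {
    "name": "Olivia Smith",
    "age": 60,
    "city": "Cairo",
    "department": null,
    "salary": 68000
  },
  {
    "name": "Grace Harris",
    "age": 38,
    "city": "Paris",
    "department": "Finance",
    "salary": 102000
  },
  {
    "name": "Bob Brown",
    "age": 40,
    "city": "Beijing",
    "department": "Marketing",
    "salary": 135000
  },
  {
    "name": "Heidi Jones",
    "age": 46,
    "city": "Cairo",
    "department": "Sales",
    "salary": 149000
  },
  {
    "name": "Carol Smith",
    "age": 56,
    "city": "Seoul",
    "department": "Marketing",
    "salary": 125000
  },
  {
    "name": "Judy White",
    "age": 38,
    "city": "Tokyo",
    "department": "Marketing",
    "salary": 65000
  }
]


Checking for missing (null) values in 7 records:

  Olivia Thomas: complete
  Olivia Smith: department
  Grace Harris: complete
  Bob Brown: complete
  Heidi Jones: complete
  Carol Smith: complete
  Judy White: complete

Per field:
  name: 0 missing
  age: 0 missing
  city: 0 missing
  department: 1 missing
  salary: 0 missing

Total missing values: 1
Records with any missing: 1

1 missing values (department: 1); 1 incomplete records


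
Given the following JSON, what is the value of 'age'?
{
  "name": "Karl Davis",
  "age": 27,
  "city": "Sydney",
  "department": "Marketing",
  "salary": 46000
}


Looking up field 'age'
Value: 27

27


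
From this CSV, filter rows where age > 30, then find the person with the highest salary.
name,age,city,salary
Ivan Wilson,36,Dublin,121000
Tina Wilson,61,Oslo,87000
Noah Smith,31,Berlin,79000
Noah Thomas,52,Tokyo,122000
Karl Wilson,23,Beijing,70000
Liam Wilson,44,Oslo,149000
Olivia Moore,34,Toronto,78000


Filter: age > 30
Sort by: salary (descending)

Filtered records (6):
  Liam Wilson, age 44, salary $149000
  Noah Thomas, age 52, salary $122000
  Ivan Wilson, age 36, salary $121000
  Tina Wilson, age 61, salary $87000
  Noah Smith, age 31, salary $79000
  Olivia Moore, age 34, salary $78000

Highest salary: Liam Wilson ($149000)

Liam Wilson
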